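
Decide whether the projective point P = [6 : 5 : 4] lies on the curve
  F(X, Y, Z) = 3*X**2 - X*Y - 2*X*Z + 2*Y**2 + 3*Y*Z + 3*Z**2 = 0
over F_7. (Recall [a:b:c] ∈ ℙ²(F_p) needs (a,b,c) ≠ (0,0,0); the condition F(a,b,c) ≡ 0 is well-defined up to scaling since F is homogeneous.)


F(6,5,4) ≡ 6 (mod 7); P is NOT on the curve.

Evaluate F(6, 5, 4) term-by-term (mod 7).
  3*X**2 ↦ 3·36·1·1 = 108
  -X*Y ↦ -1·6·5·1 = -30
  -2*X*Z ↦ -2·6·1·4 = -48
  2*Y**2 ↦ 2·1·25·1 = 50
  3*Y*Z ↦ 3·1·5·4 = 60
  3*Z**2 ↦ 3·1·1·16 = 48
Sum: F(6, 5, 4) = (108) + (-30) + (-48) + (50) + (60) + (48) = 188.
Reducing mod 7: 188 ≡ 6 (mod 7).
Since F(a, b, c) ≡ 6 ≠ 0 (mod 7), P does NOT lie on the curve.


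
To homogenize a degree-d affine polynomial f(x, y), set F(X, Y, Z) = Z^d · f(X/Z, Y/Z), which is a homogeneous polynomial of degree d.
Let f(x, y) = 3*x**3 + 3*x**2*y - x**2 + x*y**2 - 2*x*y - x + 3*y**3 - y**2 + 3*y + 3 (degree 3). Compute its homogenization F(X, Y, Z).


F(X, Y, Z) = 3*X**3 + 3*X**2*Y - X**2*Z + X*Y**2 - 2*X*Y*Z - X*Z**2 + 3*Y**3 - Y**2*Z + 3*Y*Z**2 + 3*Z**3

deg(f) = 3.
Substitute x = X/Z, y = Y/Z into f, then multiply by Z^3.
  monomial 3·x^3·y^0 ↦ 3·X^3·Y^0·Z^0.
  monomial 3·x^2·y^1 ↦ 3·X^2·Y^1·Z^0.
  monomial -1·x^2·y^0 ↦ -1·X^2·Y^0·Z^1.
  monomial 1·x^1·y^2 ↦ 1·X^1·Y^2·Z^0.
  monomial -2·x^1·y^1 ↦ -2·X^1·Y^1·Z^1.
  monomial -1·x^1·y^0 ↦ -1·X^1·Y^0·Z^2.
  monomial 3·x^0·y^3 ↦ 3·X^0·Y^3·Z^0.
  monomial -1·x^0·y^2 ↦ -1·X^0·Y^2·Z^1.
  monomial 3·x^0·y^1 ↦ 3·X^0·Y^1·Z^2.
  monomial 3·x^0·y^0 ↦ 3·X^0·Y^0·Z^3.
Collecting: F(X, Y, Z) = 3*X**3 + 3*X**2*Y - X**2*Z + X*Y**2 - 2*X*Y*Z - X*Z**2 + 3*Y**3 - Y**2*Z + 3*Y*Z**2 + 3*Z**3.


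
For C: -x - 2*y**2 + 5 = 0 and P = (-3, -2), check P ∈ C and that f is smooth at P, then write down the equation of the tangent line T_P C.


Tangent line at P: -x + 8*y + 13 = 0.

Step 1: f(-3, -2) = 0, so P lies on C.
Step 2: partial derivatives
  f_x(x, y) = -1, f_y(x, y) = -4*y.
  f_x(P) = -1, f_y(P) = 8 (gradient nonzero, so P is smooth).
Step 3: tangent line at P: -1·(x − -3) + 8·(y − -2) = 0.
Expanding: -x + 8*y + 13 = 0.


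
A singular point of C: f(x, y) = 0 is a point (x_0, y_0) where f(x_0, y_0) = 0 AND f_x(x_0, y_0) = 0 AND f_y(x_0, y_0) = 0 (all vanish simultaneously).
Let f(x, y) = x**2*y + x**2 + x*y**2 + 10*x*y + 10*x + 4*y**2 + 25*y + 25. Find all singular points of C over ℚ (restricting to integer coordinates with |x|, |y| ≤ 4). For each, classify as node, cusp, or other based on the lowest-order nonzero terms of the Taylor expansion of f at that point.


Singular points: {(-3, -2)}; classification: node.

Compute partial derivatives:
  f_x = 2*x*y + 2*x + y**2 + 10*y + 10.
  f_y = x**2 + 2*x*y + 10*x + 8*y + 25.
Scan x_0 ∈ {−4, ..., 4}. For each x_0, f_y(x_0, y) is a polynomial in y; find its integer roots y ∈ {−4, ..., 4}, then test f_x and f at those candidates.
  x = -4: f_y(-4, y) = 1; no integer root y with |y| ≤ 4.
  x = -3: f_y(-3, y) = 2*y + 4; vanishes at y ∈ {-2}. (-3, -2): f_x = 0, f = 0 — SINGULAR.
  x = -2: f_y(-2, y) = 4*y + 9; no integer root y with |y| ≤ 4.
  x = -1: f_y(-1, y) = 6*y + 16; no integer root y with |y| ≤ 4.
  x = 0: f_y(0, y) = 8*y + 25; no integer root y with |y| ≤ 4.
  x = 1: f_y(1, y) = 10*y + 36; no integer root y with |y| ≤ 4.
  x = 2: f_y(2, y) = 12*y + 49; no integer root y with |y| ≤ 4.
  x = 3: f_y(3, y) = 14*y + 64; no integer root y with |y| ≤ 4.
  x = 4: f_y(4, y) = 16*y + 81; no integer root y with |y| ≤ 4.
Only singular point on the grid: (-3, -2).
Classify: substitute x = -3 + u, y = -2 + v and expand: f = u**2*v - u**2 + u*v**2 + v**2.
No constant or linear terms (consistent with a singular point). Quadratic part: -u**2 + v**2. Cubic part: u**2*v + u*v**2.
The quadratic part v**2 - u**2 = (v − u)(v + u) splits into two distinct linear factors, so there are two distinct tangent lines y − -2 = ±(x − -3) — this is a node (ordinary double point).
Classification: node.


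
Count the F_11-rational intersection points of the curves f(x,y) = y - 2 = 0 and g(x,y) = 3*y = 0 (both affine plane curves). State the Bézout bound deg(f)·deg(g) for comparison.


Common zeros: ∅; count = 0; Bézout bound = 1.

deg(f) = 1, deg(g) = 1, so Bézout bound = 1.
Scan x ∈ F_11. For each x, list the y ∈ F_11 with f(x, y) ≡ 0 and those with g(x, y) ≡ 0 (mod 11); the common zeros in that column are the intersection.
  x = 0: f ≡ 0 at y ∈ {2}; g ≡ 0 at y ∈ {0}; common: ∅.
  x = 1: f ≡ 0 at y ∈ {2}; g ≡ 0 at y ∈ {0}; common: ∅.
  x = 2: f ≡ 0 at y ∈ {2}; g ≡ 0 at y ∈ {0}; common: ∅.
  x = 3: f ≡ 0 at y ∈ {2}; g ≡ 0 at y ∈ {0}; common: ∅.
  x = 4: f ≡ 0 at y ∈ {2}; g ≡ 0 at y ∈ {0}; common: ∅.
  x = 5: f ≡ 0 at y ∈ {2}; g ≡ 0 at y ∈ {0}; common: ∅.
  x = 6: f ≡ 0 at y ∈ {2}; g ≡ 0 at y ∈ {0}; common: ∅.
  x = 7: f ≡ 0 at y ∈ {2}; g ≡ 0 at y ∈ {0}; common: ∅.
  x = 8: f ≡ 0 at y ∈ {2}; g ≡ 0 at y ∈ {0}; common: ∅.
  x = 9: f ≡ 0 at y ∈ {2}; g ≡ 0 at y ∈ {0}; common: ∅.
  x = 10: f ≡ 0 at y ∈ {2}; g ≡ 0 at y ∈ {0}; common: ∅.
Collecting: common zeros = ∅, so the count is 0.
Comparison with the Bézout bound: 0 ≤ 1 = deg(f)·deg(g), as expected for curves with no common component (the affine F_11-count falls short of the bound because intersections may lie at infinity, over extension fields, or carry multiplicity).


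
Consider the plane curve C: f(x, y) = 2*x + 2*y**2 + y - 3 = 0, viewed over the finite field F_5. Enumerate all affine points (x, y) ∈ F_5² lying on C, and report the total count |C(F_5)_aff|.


Affine F_5-points: {(0, 1), (1, 3), (1, 4), (4, 0), (4, 2)}; count = 5.

For each of the 25 pairs (x, y) ∈ F_5², evaluate f(x, y) mod 5. Record the zeros.
  x = 0: [0↦2, 1↦0, 2↦2, 3↦3, 4↦3]  zeros at y ∈ {1}
  x = 1: [0↦4, 1↦2, 2↦4, 3↦0, 4↦0]  zeros at y ∈ {3, 4}
  x = 2: [0↦1, 1↦4, 2↦1, 3↦2, 4↦2]  zeros at y ∈ ∅
  x = 3: [0↦3, 1↦1, 2↦3, 3↦4, 4↦4]  zeros at y ∈ ∅
  x = 4: [0↦0, 1↦3, 2↦0, 3↦1, 4↦1]  zeros at y ∈ {0, 2}
Collecting zeros: affine points = {(0, 1), (1, 3), (1, 4), (4, 0), (4, 2)}.
Total count |C(F_5)_aff| = 5.


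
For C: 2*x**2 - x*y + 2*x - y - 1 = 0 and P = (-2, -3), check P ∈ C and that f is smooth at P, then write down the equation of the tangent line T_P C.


Tangent line at P: -3*x + y - 3 = 0.

Step 1: f(-2, -3) = 0, so P lies on C.
Step 2: partial derivatives
  f_x(x, y) = 4*x - y + 2, f_y(x, y) = -x - 1.
  f_x(P) = -3, f_y(P) = 1 (gradient nonzero, so P is smooth).
Step 3: tangent line at P: -3·(x − -2) + 1·(y − -3) = 0.
Expanding: -3*x + y - 3 = 0.


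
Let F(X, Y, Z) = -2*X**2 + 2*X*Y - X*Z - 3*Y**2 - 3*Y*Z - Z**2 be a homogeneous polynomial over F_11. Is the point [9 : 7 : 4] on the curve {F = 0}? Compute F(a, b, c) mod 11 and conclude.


F(9,7,4) ≡ 0 (mod 11); P is on the curve.

Evaluate F(9, 7, 4) term-by-term (mod 11).
  -2*X**2 ↦ -2·81·1·1 = -162
  2*X*Y ↦ 2·9·7·1 = 126
  -X*Z ↦ -1·9·1·4 = -36
  -3*Y**2 ↦ -3·1·49·1 = -147
  -3*Y*Z ↦ -3·1·7·4 = -84
  -Z**2 ↦ -1·1·1·16 = -16
Sum: F(9, 7, 4) = (-162) + (126) + (-36) + (-147) + (-84) + (-16) = -319.
Reducing mod 11: -319 ≡ 0 (mod 11).
Since F(a, b, c) ≡ 0 (mod 11), P lies on the curve.


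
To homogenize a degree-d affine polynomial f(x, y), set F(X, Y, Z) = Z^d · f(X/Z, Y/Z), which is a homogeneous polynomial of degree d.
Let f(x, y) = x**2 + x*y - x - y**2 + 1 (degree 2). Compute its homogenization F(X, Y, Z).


F(X, Y, Z) = X**2 + X*Y - X*Z - Y**2 + Z**2

deg(f) = 2.
Substitute x = X/Z, y = Y/Z into f, then multiply by Z^2.
  monomial 1·x^2·y^0 ↦ 1·X^2·Y^0·Z^0.
  monomial 1·x^1·y^1 ↦ 1·X^1·Y^1·Z^0.
  monomial -1·x^1·y^0 ↦ -1·X^1·Y^0·Z^1.
  monomial -1·x^0·y^2 ↦ -1·X^0·Y^2·Z^0.
  monomial 1·x^0·y^0 ↦ 1·X^0·Y^0·Z^2.
Collecting: F(X, Y, Z) = X**2 + X*Y - X*Z - Y**2 + Z**2.


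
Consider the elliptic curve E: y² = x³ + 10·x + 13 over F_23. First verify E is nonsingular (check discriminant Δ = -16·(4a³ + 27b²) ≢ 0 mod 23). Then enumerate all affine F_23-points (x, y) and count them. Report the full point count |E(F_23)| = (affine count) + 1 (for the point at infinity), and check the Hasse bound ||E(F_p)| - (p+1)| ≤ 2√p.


Affine points = {(0, 6), (0, 17), (1, 1), (1, 22), (2, 8), (2, 15), (3, 1), (3, 22), (4, 5), (4, 18), (5, 2), (5, 21), (6, 6), (6, 17), (7, 9), (7, 14), (9, 2), (9, 21), (10, 3), (10, 20), (17, 6), (17, 17), (19, 1), (19, 22), (20, 5), (20, 18), (21, 10), (21, 13), (22, 5), (22, 18)}; affine count = 30; |E(F_23)| = 31.

Discriminant check: Δ ∝ 4a³ + 27b² = 4·10³ + 27·13² = 4·1000 + 27·169 ≡ 7 (mod 23). Nonzero ⇒ E is nonsingular.
For each x ∈ F_23, compute rhs = x³ + 10·x + 13 mod 23, then count y ∈ F_23 with y² ≡ rhs.
  x = 0: rhs = 13, matching y values: 6, 17 (2 points).
  x = 1: rhs = 1, matching y values: 1, 22 (2 points).
  x = 2: rhs = 18, matching y values: 8, 15 (2 points).
  x = 3: rhs = 1, matching y values: 1, 22 (2 points).
  x = 4: rhs = 2, matching y values: 5, 18 (2 points).
  x = 5: rhs = 4, matching y values: 2, 21 (2 points).
  x = 6: rhs = 13, matching y values: 6, 17 (2 points).
  x = 7: rhs = 12, matching y values: 9, 14 (2 points).
  x = 8: rhs = 7, matching y values: none (0 points).
  x = 9: rhs = 4, matching y values: 2, 21 (2 points).
  x = 10: rhs = 9, matching y values: 3, 20 (2 points).
  x = 11: rhs = 5, matching y values: none (0 points).
  x = 12: rhs = 21, matching y values: none (0 points).
  x = 13: rhs = 17, matching y values: none (0 points).
  x = 14: rhs = 22, matching y values: none (0 points).
  x = 15: rhs = 19, matching y values: none (0 points).
  x = 16: rhs = 14, matching y values: none (0 points).
  x = 17: rhs = 13, matching y values: 6, 17 (2 points).
  x = 18: rhs = 22, matching y values: none (0 points).
  x = 19: rhs = 1, matching y values: 1, 22 (2 points).
  x = 20: rhs = 2, matching y values: 5, 18 (2 points).
  x = 21: rhs = 8, matching y values: 10, 13 (2 points).
  x = 22: rhs = 2, matching y values: 5, 18 (2 points).
Total affine count: 30.
Full point count |E(F_23)| = 30 + 1 = 31.
Hasse bound: |31 − (23+1)| = |7| = 7 ≤ 2√23 ≈ 9.5917 ✓.


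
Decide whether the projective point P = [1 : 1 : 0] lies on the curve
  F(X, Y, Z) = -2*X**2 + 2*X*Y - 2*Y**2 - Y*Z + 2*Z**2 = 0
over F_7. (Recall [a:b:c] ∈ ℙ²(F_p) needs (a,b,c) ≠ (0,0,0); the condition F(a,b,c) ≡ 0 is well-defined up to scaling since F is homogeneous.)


F(1,1,0) ≡ 5 (mod 7); P is NOT on the curve.

Evaluate F(1, 1, 0) term-by-term (mod 7).
  -2*X**2 ↦ -2·1·1·1 = -2
  2*X*Y ↦ 2·1·1·1 = 2
  -2*Y**2 ↦ -2·1·1·1 = -2
  -Y*Z ↦ -1·1·1·0 = 0
  2*Z**2 ↦ 2·1·1·0 = 0
Sum: F(1, 1, 0) = (-2) + (2) + (-2) + (0) + (0) = -2.
Reducing mod 7: -2 ≡ 5 (mod 7).
Since F(a, b, c) ≡ 5 ≠ 0 (mod 7), P does NOT lie on the curve.


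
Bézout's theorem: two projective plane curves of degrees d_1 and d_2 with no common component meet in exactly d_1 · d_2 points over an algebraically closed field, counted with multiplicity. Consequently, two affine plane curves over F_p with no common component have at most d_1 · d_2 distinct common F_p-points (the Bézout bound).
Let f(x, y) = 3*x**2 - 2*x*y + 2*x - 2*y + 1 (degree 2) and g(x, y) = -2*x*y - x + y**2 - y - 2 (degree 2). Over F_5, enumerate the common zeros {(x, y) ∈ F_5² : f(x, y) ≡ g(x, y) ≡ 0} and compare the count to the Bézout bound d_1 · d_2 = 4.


Common zeros: {(2, 2)}; count = 1; Bézout bound = 4.

deg(f) = 2, deg(g) = 2, so Bézout bound = 4.
Scan x ∈ F_5. For each x, list the y ∈ F_5 with f(x, y) ≡ 0 and those with g(x, y) ≡ 0 (mod 5); the common zeros in that column are the intersection.
  x = 0: f ≡ 0 at y ∈ {3}; g ≡ 0 at y ∈ {2, 4}; common: ∅.
  x = 1: f ≡ 0 at y ∈ {4}; g ≡ 0 at y ∈ {1, 2}; common: ∅.
  x = 2: f ≡ 0 at y ∈ {2}; g ≡ 0 at y ∈ {2, 3}; common: {2}.
  x = 3: f ≡ 0 at y ∈ {3}; g ≡ 0 at y ∈ {0, 2}; common: ∅.
  x = 4: f ≡ 0 at y ∈ ∅; g ≡ 0 at y ∈ {2}; common: ∅.
Collecting: common zeros = {(2, 2)}, so the count is 1.
Comparison with the Bézout bound: 1 ≤ 4 = deg(f)·deg(g), as expected for curves with no common component (the affine F_5-count falls short of the bound because intersections may lie at infinity, over extension fields, or carry multiplicity).


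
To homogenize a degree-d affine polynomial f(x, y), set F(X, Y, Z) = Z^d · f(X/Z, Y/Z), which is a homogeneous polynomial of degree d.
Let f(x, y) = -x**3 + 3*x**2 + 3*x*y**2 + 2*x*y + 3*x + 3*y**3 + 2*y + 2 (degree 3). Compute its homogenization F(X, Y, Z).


F(X, Y, Z) = -X**3 + 3*X**2*Z + 3*X*Y**2 + 2*X*Y*Z + 3*X*Z**2 + 3*Y**3 + 2*Y*Z**2 + 2*Z**3

deg(f) = 3.
Substitute x = X/Z, y = Y/Z into f, then multiply by Z^3.
  monomial -1·x^3·y^0 ↦ -1·X^3·Y^0·Z^0.
  monomial 3·x^2·y^0 ↦ 3·X^2·Y^0·Z^1.
  monomial 3·x^1·y^2 ↦ 3·X^1·Y^2·Z^0.
  monomial 2·x^1·y^1 ↦ 2·X^1·Y^1·Z^1.
  monomial 3·x^1·y^0 ↦ 3·X^1·Y^0·Z^2.
  monomial 3·x^0·y^3 ↦ 3·X^0·Y^3·Z^0.
  monomial 2·x^0·y^1 ↦ 2·X^0·Y^1·Z^2.
  monomial 2·x^0·y^0 ↦ 2·X^0·Y^0·Z^3.
Collecting: F(X, Y, Z) = -X**3 + 3*X**2*Z + 3*X*Y**2 + 2*X*Y*Z + 3*X*Z**2 + 3*Y**3 + 2*Y*Z**2 + 2*Z**3.


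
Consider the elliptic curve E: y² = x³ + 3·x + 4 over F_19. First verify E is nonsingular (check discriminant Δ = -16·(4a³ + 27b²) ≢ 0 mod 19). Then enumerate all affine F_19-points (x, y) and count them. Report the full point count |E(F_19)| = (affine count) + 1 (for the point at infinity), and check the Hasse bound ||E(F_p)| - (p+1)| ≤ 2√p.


Affine points = {(0, 2), (0, 17), (4, 2), (4, 17), (5, 7), (5, 12), (7, 8), (7, 11), (9, 0), (11, 0), (12, 1), (12, 18), (13, 6), (13, 13), (14, 4), (14, 15), (15, 2), (15, 17), (16, 5), (16, 14), (17, 3), (17, 16), (18, 0)}; affine count = 23; |E(F_19)| = 24.

Discriminant check: Δ ∝ 4a³ + 27b² = 4·3³ + 27·4² = 4·27 + 27·16 ≡ 8 (mod 19). Nonzero ⇒ E is nonsingular.
For each x ∈ F_19, compute rhs = x³ + 3·x + 4 mod 19, then count y ∈ F_19 with y² ≡ rhs.
  x = 0: rhs = 4, matching y values: 2, 17 (2 points).
  x = 1: rhs = 8, matching y values: none (0 points).
  x = 2: rhs = 18, matching y values: none (0 points).
  x = 3: rhs = 2, matching y values: none (0 points).
  x = 4: rhs = 4, matching y values: 2, 17 (2 points).
  x = 5: rhs = 11, matching y values: 7, 12 (2 points).
  x = 6: rhs = 10, matching y values: none (0 points).
  x = 7: rhs = 7, matching y values: 8, 11 (2 points).
  x = 8: rhs = 8, matching y values: none (0 points).
  x = 9: rhs = 0, matching y values: 0 (1 points).
  x = 10: rhs = 8, matching y values: none (0 points).
  x = 11: rhs = 0, matching y values: 0 (1 points).
  x = 12: rhs = 1, matching y values: 1, 18 (2 points).
  x = 13: rhs = 17, matching y values: 6, 13 (2 points).
  x = 14: rhs = 16, matching y values: 4, 15 (2 points).
  x = 15: rhs = 4, matching y values: 2, 17 (2 points).
  x = 16: rhs = 6, matching y values: 5, 14 (2 points).
  x = 17: rhs = 9, matching y values: 3, 16 (2 points).
  x = 18: rhs = 0, matching y values: 0 (1 points).
Total affine count: 23.
Full point count |E(F_19)| = 23 + 1 = 24.
Hasse bound: |24 − (19+1)| = |4| = 4 ≤ 2√19 ≈ 8.7178 ✓.


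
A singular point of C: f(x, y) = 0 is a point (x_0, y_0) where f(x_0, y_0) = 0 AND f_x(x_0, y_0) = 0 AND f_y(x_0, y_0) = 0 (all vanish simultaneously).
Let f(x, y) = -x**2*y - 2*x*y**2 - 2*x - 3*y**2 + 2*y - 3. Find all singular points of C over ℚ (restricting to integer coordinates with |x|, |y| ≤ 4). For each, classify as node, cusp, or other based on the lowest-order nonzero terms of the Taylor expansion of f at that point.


Singular points: {(-2, 1)}; classification: node.

Compute partial derivatives:
  f_x = -2*x*y - 2*y**2 - 2.
  f_y = -x**2 - 4*x*y - 6*y + 2.
Scan x_0 ∈ {−4, ..., 4}. For each x_0, f_y(x_0, y) is a polynomial in y; find its integer roots y ∈ {−4, ..., 4}, then test f_x and f at those candidates.
  x = -4: f_y(-4, y) = 10*y - 14; no integer root y with |y| ≤ 4.
  x = -3: f_y(-3, y) = 6*y - 7; no integer root y with |y| ≤ 4.
  x = -2: f_y(-2, y) = 2*y - 2; vanishes at y ∈ {1}. (-2, 1): f_x = 0, f = 0 — SINGULAR.
  x = -1: f_y(-1, y) = 1 - 2*y; no integer root y with |y| ≤ 4.
  x = 0: f_y(0, y) = 2 - 6*y; no integer root y with |y| ≤ 4.
  x = 1: f_y(1, y) = 1 - 10*y; no integer root y with |y| ≤ 4.
  x = 2: f_y(2, y) = -14*y - 2; no integer root y with |y| ≤ 4.
  x = 3: f_y(3, y) = -18*y - 7; no integer root y with |y| ≤ 4.
  x = 4: f_y(4, y) = -22*y - 14; no integer root y with |y| ≤ 4.
Only singular point on the grid: (-2, 1).
Classify: substitute x = -2 + u, y = 1 + v and expand: f = -u**2*v - u**2 - 2*u*v**2 + v**2.
No constant or linear terms (consistent with a singular point). Quadratic part: -u**2 + v**2. Cubic part: -u**2*v - 2*u*v**2.
The quadratic part v**2 - u**2 = (v − u)(v + u) splits into two distinct linear factors, so there are two distinct tangent lines y − 1 = ±(x − -2) — this is a node (ordinary double point).
Classification: node.


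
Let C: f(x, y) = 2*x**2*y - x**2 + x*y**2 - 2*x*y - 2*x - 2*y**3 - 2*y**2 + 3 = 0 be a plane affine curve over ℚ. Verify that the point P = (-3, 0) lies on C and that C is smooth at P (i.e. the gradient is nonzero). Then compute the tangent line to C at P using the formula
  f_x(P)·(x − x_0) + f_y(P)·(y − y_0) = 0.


Tangent line at P: 4*x + 24*y + 12 = 0.

Step 1: f(-3, 0) = 0, so P lies on C.
Step 2: partial derivatives
  f_x(x, y) = 4*x*y - 2*x + y**2 - 2*y - 2, f_y(x, y) = 2*x**2 + 2*x*y - 2*x - 6*y**2 - 4*y.
  f_x(P) = 4, f_y(P) = 24 (gradient nonzero, so P is smooth).
Step 3: tangent line at P: 4·(x − -3) + 24·(y − 0) = 0.
Expanding: 4*x + 24*y + 12 = 0.


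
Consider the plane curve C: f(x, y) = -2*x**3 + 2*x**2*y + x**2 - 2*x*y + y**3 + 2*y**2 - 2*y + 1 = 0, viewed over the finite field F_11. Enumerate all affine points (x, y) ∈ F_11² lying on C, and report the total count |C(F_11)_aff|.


Affine F_11-points: {(1, 0), (1, 4), (1, 5), (2, 0), (3, 0), (4, 3), (4, 7), (4, 10), (5, 2), (6, 3), (7, 8), (8, 6), (8, 8), (10, 3), (10, 8), (10, 9)}; count = 16.

For each of the 121 pairs (x, y) ∈ F_11², evaluate f(x, y) mod 11. Record the zeros.
  x = 0: [0↦1, 1↦2, 2↦2, 3↦7, 4↦1, 5↦1, 6↦2, 7↦10, 8↦9, 9↦5, 10↦4]  zeros at y ∈ ∅
  x = 1: [0↦0, 1↦1, 2↦1, 3↦6, 4↦0, 5↦0, 6↦1, 7↦9, 8↦8, 9↦4, 10↦3]  zeros at y ∈ {0, 4, 5}
  x = 2: [0↦0, 1↦5, 2↦9, 3↦7, 4↦5, 5↦9, 6↦3, 7↦4, 8↦7, 9↦7, 10↦10]  zeros at y ∈ {0}
  x = 3: [0↦0, 1↦2, 2↦3, 3↦9, 4↦4, 5↦5, 6↦7, 7↦5, 8↦5, 9↦2, 10↦2]  zeros at y ∈ {0}
  x = 4: [0↦10, 1↦2, 2↦4, 3↦0, 4↦7, 5↦9, 6↦1, 7↦0, 8↦1, 9↦10, 10↦0]  zeros at y ∈ {3, 7, 10}
  x = 5: [0↦7, 1↦4, 2↦0, 3↦1, 4↦2, 5↦9, 6↦6, 7↦10, 8↦5, 9↦8, 10↦3]  zeros at y ∈ {2}
  x = 6: [0↦1, 1↦7, 2↦1, 3↦0, 4↦10, 5↦4, 6↦10, 7↦1, 8↦5, 9↦6, 10↦10]  zeros at y ∈ {3}
  x = 7: [0↦2, 1↦10, 2↦6, 3↦7, 4↦8, 5↦4, 6↦1, 7↦5, 8↦0, 9↦3, 10↦9]  zeros at y ∈ {8}
  x = 8: [0↦9, 1↦1, 2↦3, 3↦10, 4↦6, 5↦8, 6↦0, 7↦10, 8↦0, 9↦9, 10↦10]  zeros at y ∈ {6, 8}
  x = 9: [0↦10, 1↦1, 2↦2, 3↦8, 4↦3, 5↦4, 6↦6, 7↦4, 8↦4, 9↦1, 10↦1]  zeros at y ∈ ∅
  x = 10: [0↦4, 1↦9, 2↦2, 3↦0, 4↦9, 5↦2, 6↦7, 7↦8, 8↦0, 9↦0, 10↦3]  zeros at y ∈ {3, 8, 9}
Collecting zeros: affine points = {(1, 0), (1, 4), (1, 5), (2, 0), (3, 0), (4, 3), (4, 7), (4, 10), (5, 2), (6, 3), (7, 8), (8, 6), (8, 8), (10, 3), (10, 8), (10, 9)}.
Total count |C(F_11)_aff| = 16.


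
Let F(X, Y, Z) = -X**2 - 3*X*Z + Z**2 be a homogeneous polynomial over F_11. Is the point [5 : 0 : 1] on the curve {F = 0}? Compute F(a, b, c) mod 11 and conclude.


F(5,0,1) ≡ 5 (mod 11); P is NOT on the curve.

Evaluate F(5, 0, 1) term-by-term (mod 11).
  -X**2 ↦ -1·25·1·1 = -25
  -3*X*Z ↦ -3·5·1·1 = -15
  Z**2 ↦ 1·1·1·1 = 1
Sum: F(5, 0, 1) = (-25) + (-15) + (1) = -39.
Reducing mod 11: -39 ≡ 5 (mod 11).
Since F(a, b, c) ≡ 5 ≠ 0 (mod 11), P does NOT lie on the curve.


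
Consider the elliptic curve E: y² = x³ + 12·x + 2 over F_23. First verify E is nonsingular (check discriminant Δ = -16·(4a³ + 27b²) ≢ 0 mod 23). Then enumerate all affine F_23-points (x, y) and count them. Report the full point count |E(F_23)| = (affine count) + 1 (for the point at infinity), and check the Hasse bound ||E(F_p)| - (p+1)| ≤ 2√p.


Affine points = {(0, 5), (0, 18), (5, 7), (5, 16), (8, 9), (8, 14), (10, 8), (10, 15), (11, 4), (11, 19), (13, 3), (13, 20), (14, 4), (14, 19), (16, 9), (16, 14), (17, 6), (17, 17), (18, 1), (18, 22), (20, 10), (20, 13), (21, 4), (21, 19), (22, 9), (22, 14)}; affine count = 26; |E(F_23)| = 27.

Discriminant check: Δ ∝ 4a³ + 27b² = 4·12³ + 27·2² = 4·1728 + 27·4 ≡ 5 (mod 23). Nonzero ⇒ E is nonsingular.
For each x ∈ F_23, compute rhs = x³ + 12·x + 2 mod 23, then count y ∈ F_23 with y² ≡ rhs.
  x = 0: rhs = 2, matching y values: 5, 18 (2 points).
  x = 1: rhs = 15, matching y values: none (0 points).
  x = 2: rhs = 11, matching y values: none (0 points).
  x = 3: rhs = 19, matching y values: none (0 points).
  x = 4: rhs = 22, matching y values: none (0 points).
  x = 5: rhs = 3, matching y values: 7, 16 (2 points).
  x = 6: rhs = 14, matching y values: none (0 points).
  x = 7: rhs = 15, matching y values: none (0 points).
  x = 8: rhs = 12, matching y values: 9, 14 (2 points).
  x = 9: rhs = 11, matching y values: none (0 points).
  x = 10: rhs = 18, matching y values: 8, 15 (2 points).
  x = 11: rhs = 16, matching y values: 4, 19 (2 points).
  x = 12: rhs = 11, matching y values: none (0 points).
  x = 13: rhs = 9, matching y values: 3, 20 (2 points).
  x = 14: rhs = 16, matching y values: 4, 19 (2 points).
  x = 15: rhs = 15, matching y values: none (0 points).
  x = 16: rhs = 12, matching y values: 9, 14 (2 points).
  x = 17: rhs = 13, matching y values: 6, 17 (2 points).
  x = 18: rhs = 1, matching y values: 1, 22 (2 points).
  x = 19: rhs = 5, matching y values: none (0 points).
  x = 20: rhs = 8, matching y values: 10, 13 (2 points).
  x = 21: rhs = 16, matching y values: 4, 19 (2 points).
  x = 22: rhs = 12, matching y values: 9, 14 (2 points).
Total affine count: 26.
Full point count |E(F_23)| = 26 + 1 = 27.
Hasse bound: |27 − (23+1)| = |3| = 3 ≤ 2√23 ≈ 9.5917 ✓.


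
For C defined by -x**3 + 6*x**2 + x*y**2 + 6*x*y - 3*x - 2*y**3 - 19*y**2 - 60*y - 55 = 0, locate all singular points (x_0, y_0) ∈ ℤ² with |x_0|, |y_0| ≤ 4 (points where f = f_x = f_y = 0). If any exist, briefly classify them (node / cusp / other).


Singular points: {(2, -3)}; classification: cusp.

Compute partial derivatives:
  f_x = -3*x**2 + 12*x + y**2 + 6*y - 3.
  f_y = 2*x*y + 6*x - 6*y**2 - 38*y - 60.
Scan x_0 ∈ {−4, ..., 4}. For each x_0, f_y(x_0, y) is a polynomial in y; find its integer roots y ∈ {−4, ..., 4}, then test f_x and f at those candidates.
  x = -4: f_y(-4, y) = -6*y**2 - 46*y - 84; vanishes at y ∈ {-3}. (-4, -3): f_x = -108 ≠ 0.
  x = -3: f_y(-3, y) = -6*y**2 - 44*y - 78; vanishes at y ∈ {-3}. (-3, -3): f_x = -75 ≠ 0.
  x = -2: f_y(-2, y) = -6*y**2 - 42*y - 72; vanishes at y ∈ {-4, -3}. (-2, -4): f_x = -47 ≠ 0; (-2, -3): f_x = -48 ≠ 0.
  x = -1: f_y(-1, y) = -6*y**2 - 40*y - 66; vanishes at y ∈ {-3}. (-1, -3): f_x = -27 ≠ 0.
  x = 0: f_y(0, y) = -6*y**2 - 38*y - 60; vanishes at y ∈ {-3}. (0, -3): f_x = -12 ≠ 0.
  x = 1: f_y(1, y) = -6*y**2 - 36*y - 54; vanishes at y ∈ {-3}. (1, -3): f_x = -3 ≠ 0.
  x = 2: f_y(2, y) = -6*y**2 - 34*y - 48; vanishes at y ∈ {-3}. (2, -3): f_x = 0, f = 0 — SINGULAR.
  x = 3: f_y(3, y) = -6*y**2 - 32*y - 42; vanishes at y ∈ {-3}. (3, -3): f_x = -3 ≠ 0.
  x = 4: f_y(4, y) = -6*y**2 - 30*y - 36; vanishes at y ∈ {-3, -2}. (4, -3): f_x = -12 ≠ 0; (4, -2): f_x = -11 ≠ 0.
Only singular point on the grid: (2, -3).
Classify: substitute x = 2 + u, y = -3 + v and expand: f = -u**3 + u*v**2 - 2*v**3 + v**2.
No constant or linear terms (consistent with a singular point). Quadratic part: v**2. Cubic part: -u**3 + u*v**2 - 2*v**3.
The quadratic part v**2 is a perfect square, so there is a single (double) tangent line v = 0, i.e. y = -3. Restricting the cubic part to that line (v = 0) leaves -u**3 ≠ 0, so f is not divisible by v and the branch is v² ≈ u**3 to lowest order — this is a cusp.
Classification: cusp.


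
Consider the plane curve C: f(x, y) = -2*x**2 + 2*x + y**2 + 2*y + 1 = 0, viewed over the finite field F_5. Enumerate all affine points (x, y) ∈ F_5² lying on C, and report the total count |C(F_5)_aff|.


Affine F_5-points: {(0, 4), (1, 4), (2, 1), (2, 2), (4, 1), (4, 2)}; count = 6.

For each of the 25 pairs (x, y) ∈ F_5², evaluate f(x, y) mod 5. Record the zeros.
  x = 0: [0↦1, 1↦4, 2↦4, 3↦1, 4↦0]  zeros at y ∈ {4}
  x = 1: [0↦1, 1↦4, 2↦4, 3↦1, 4↦0]  zeros at y ∈ {4}
  x = 2: [0↦2, 1↦0, 2↦0, 3↦2, 4↦1]  zeros at y ∈ {1, 2}
  x = 3: [0↦4, 1↦2, 2↦2, 3↦4, 4↦3]  zeros at y ∈ ∅
  x = 4: [0↦2, 1↦0, 2↦0, 3↦2, 4↦1]  zeros at y ∈ {1, 2}
Collecting zeros: affine points = {(0, 4), (1, 4), (2, 1), (2, 2), (4, 1), (4, 2)}.
Total count |C(F_5)_aff| = 6.


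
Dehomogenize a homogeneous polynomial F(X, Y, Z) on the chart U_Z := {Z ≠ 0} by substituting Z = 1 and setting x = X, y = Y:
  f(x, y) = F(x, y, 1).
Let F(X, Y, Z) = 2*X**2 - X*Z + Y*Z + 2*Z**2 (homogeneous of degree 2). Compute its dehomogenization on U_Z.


f(x, y) = 2*x**2 - x + y + 2

On U_Z we set Z = 1. Each monomial c·X^i·Y^j·Z^k in F becomes c·x^i·y^j·1^k = c·x^i·y^j.
Substituting Z = 1: F(X, Y, 1) = 2*x**2 - x + y + 2.
Note: deg(f) ≤ deg(F) = 2; strict inequality happens when F is divisible by Z (lost terms).


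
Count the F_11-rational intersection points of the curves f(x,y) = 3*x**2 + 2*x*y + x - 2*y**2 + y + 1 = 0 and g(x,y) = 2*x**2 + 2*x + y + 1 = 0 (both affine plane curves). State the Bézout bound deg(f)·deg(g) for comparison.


Common zeros: ∅; count = 0; Bézout bound = 4.

deg(f) = 2, deg(g) = 2, so Bézout bound = 4.
Scan x ∈ F_11. For each x, list the y ∈ F_11 with f(x, y) ≡ 0 and those with g(x, y) ≡ 0 (mod 11); the common zeros in that column are the intersection.
  x = 0: f ≡ 0 at y ∈ {1, 5}; g ≡ 0 at y ∈ {10}; common: ∅.
  x = 1: f ≡ 0 at y ∈ {8, 10}; g ≡ 0 at y ∈ {6}; common: ∅.
  x = 2: f ≡ 0 at y ∈ ∅; g ≡ 0 at y ∈ {9}; common: ∅.
  x = 3: f ≡ 0 at y ∈ {10}; g ≡ 0 at y ∈ {8}; common: ∅.
  x = 4: f ≡ 0 at y ∈ ∅; g ≡ 0 at y ∈ {3}; common: ∅.
  x = 5: f ≡ 0 at y ∈ ∅; g ≡ 0 at y ∈ {5}; common: ∅.
  x = 6: f ≡ 0 at y ∈ {6}; g ≡ 0 at y ∈ {3}; common: ∅.
  x = 7: f ≡ 0 at y ∈ ∅; g ≡ 0 at y ∈ {8}; common: ∅.
  x = 8: f ≡ 0 at y ∈ {6, 8}; g ≡ 0 at y ∈ {9}; common: ∅.
  x = 9: f ≡ 0 at y ∈ {0, 4}; g ≡ 0 at y ∈ {6}; common: ∅.
  x = 10: f ≡ 0 at y ∈ {1, 4}; g ≡ 0 at y ∈ {10}; common: ∅.
Collecting: common zeros = ∅, so the count is 0.
Comparison with the Bézout bound: 0 ≤ 4 = deg(f)·deg(g), as expected for curves with no common component (the affine F_11-count falls short of the bound because intersections may lie at infinity, over extension fields, or carry multiplicity).


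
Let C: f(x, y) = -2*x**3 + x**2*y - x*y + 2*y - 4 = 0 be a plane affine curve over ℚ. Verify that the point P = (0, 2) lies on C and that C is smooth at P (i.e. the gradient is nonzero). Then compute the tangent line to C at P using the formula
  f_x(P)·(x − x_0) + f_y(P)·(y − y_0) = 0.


Tangent line at P: -2*x + 2*y - 4 = 0.

Step 1: f(0, 2) = 0, so P lies on C.
Step 2: partial derivatives
  f_x(x, y) = -6*x**2 + 2*x*y - y, f_y(x, y) = x**2 - x + 2.
  f_x(P) = -2, f_y(P) = 2 (gradient nonzero, so P is smooth).
Step 3: tangent line at P: -2·(x − 0) + 2·(y − 2) = 0.
Expanding: -2*x + 2*y - 4 = 0.


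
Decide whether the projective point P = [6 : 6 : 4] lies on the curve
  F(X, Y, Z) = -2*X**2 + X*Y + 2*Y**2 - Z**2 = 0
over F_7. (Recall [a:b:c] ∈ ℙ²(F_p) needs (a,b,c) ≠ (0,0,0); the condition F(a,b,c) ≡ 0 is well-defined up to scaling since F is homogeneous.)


F(6,6,4) ≡ 6 (mod 7); P is NOT on the curve.

Evaluate F(6, 6, 4) term-by-term (mod 7).
  -2*X**2 ↦ -2·36·1·1 = -72
  X*Y ↦ 1·6·6·1 = 36
  2*Y**2 ↦ 2·1·36·1 = 72
  -Z**2 ↦ -1·1·1·16 = -16
Sum: F(6, 6, 4) = (-72) + (36) + (72) + (-16) = 20.
Reducing mod 7: 20 ≡ 6 (mod 7).
Since F(a, b, c) ≡ 6 ≠ 0 (mod 7), P does NOT lie on the curve.


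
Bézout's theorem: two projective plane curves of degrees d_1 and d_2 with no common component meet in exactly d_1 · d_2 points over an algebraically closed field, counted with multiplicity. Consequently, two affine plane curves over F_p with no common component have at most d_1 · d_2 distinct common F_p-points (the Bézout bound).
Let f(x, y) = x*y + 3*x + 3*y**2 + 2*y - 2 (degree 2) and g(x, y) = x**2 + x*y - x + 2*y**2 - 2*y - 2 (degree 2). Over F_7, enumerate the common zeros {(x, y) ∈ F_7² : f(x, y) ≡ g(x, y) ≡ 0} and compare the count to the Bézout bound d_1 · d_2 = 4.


Common zeros: ∅; count = 0; Bézout bound = 4.

deg(f) = 2, deg(g) = 2, so Bézout bound = 4.
Scan x ∈ F_7. For each x, list the y ∈ F_7 with f(x, y) ≡ 0 and those with g(x, y) ≡ 0 (mod 7); the common zeros in that column are the intersection.
  x = 0: f ≡ 0 at y ∈ {2}; g ≡ 0 at y ∈ ∅; common: ∅.
  x = 1: f ≡ 0 at y ∈ {1, 5}; g ≡ 0 at y ∈ ∅; common: ∅.
  x = 2: f ≡ 0 at y ∈ ∅; g ≡ 0 at y ∈ {0}; common: ∅.
  x = 3: f ≡ 0 at y ∈ {0, 3}; g ≡ 0 at y ∈ {1, 2}; common: ∅.
  x = 4: f ≡ 0 at y ∈ {6}; g ≡ 0 at y ∈ {1, 5}; common: ∅.
  x = 5: f ≡ 0 at y ∈ ∅; g ≡ 0 at y ∈ ∅; common: ∅.
  x = 6: f ≡ 0 at y ∈ ∅; g ≡ 0 at y ∈ {0, 5}; common: ∅.
Collecting: common zeros = ∅, so the count is 0.
Comparison with the Bézout bound: 0 ≤ 4 = deg(f)·deg(g), as expected for curves with no common component (the affine F_7-count falls short of the bound because intersections may lie at infinity, over extension fields, or carry multiplicity).


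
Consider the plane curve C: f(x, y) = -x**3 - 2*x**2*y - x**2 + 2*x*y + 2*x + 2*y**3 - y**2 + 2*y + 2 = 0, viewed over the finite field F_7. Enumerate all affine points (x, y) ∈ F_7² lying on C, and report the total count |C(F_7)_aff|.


Affine F_7-points: {(2, 1), (2, 4), (2, 6), (3, 0), (3, 5), (3, 6), (4, 0), (4, 1), (4, 3), (5, 1), (6, 0)}; count = 11.

For each of the 49 pairs (x, y) ∈ F_7², evaluate f(x, y) mod 7. Record the zeros.
  x = 0: [0↦2, 1↦5, 2↦4, 3↦4, 4↦3, 5↦6, 6↦4]  zeros at y ∈ ∅
  x = 1: [0↦2, 1↦5, 2↦4, 3↦4, 4↦3, 5↦6, 6↦4]  zeros at y ∈ ∅
  x = 2: [0↦1, 1↦0, 2↦2, 3↦5, 4↦0, 5↦6, 6↦0]  zeros at y ∈ {1, 4, 6}
  x = 3: [0↦0, 1↦5, 2↦6, 3↦1, 4↦2, 5↦0, 6↦0]  zeros at y ∈ {0, 5, 6}
  x = 4: [0↦0, 1↦0, 2↦3, 3↦0, 4↦3, 5↦3, 6↦5]  zeros at y ∈ {0, 1, 3}
  x = 5: [0↦2, 1↦0, 2↦1, 3↦3, 4↦4, 5↦2, 6↦2]  zeros at y ∈ {1}
  x = 6: [0↦0, 1↦6, 2↦1, 3↦4, 4↦6, 5↦5, 6↦6]  zeros at y ∈ {0}
Collecting zeros: affine points = {(2, 1), (2, 4), (2, 6), (3, 0), (3, 5), (3, 6), (4, 0), (4, 1), (4, 3), (5, 1), (6, 0)}.
Total count |C(F_7)_aff| = 11.


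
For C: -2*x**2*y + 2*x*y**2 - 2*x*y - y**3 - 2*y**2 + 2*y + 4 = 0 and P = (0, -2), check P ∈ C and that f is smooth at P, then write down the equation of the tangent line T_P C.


Tangent line at P: 12*x - 2*y - 4 = 0.

Step 1: f(0, -2) = 0, so P lies on C.
Step 2: partial derivatives
  f_x(x, y) = -4*x*y + 2*y**2 - 2*y, f_y(x, y) = -2*x**2 + 4*x*y - 2*x - 3*y**2 - 4*y + 2.
  f_x(P) = 12, f_y(P) = -2 (gradient nonzero, so P is smooth).
Step 3: tangent line at P: 12·(x − 0) + -2·(y − -2) = 0.
Expanding: 12*x - 2*y - 4 = 0.


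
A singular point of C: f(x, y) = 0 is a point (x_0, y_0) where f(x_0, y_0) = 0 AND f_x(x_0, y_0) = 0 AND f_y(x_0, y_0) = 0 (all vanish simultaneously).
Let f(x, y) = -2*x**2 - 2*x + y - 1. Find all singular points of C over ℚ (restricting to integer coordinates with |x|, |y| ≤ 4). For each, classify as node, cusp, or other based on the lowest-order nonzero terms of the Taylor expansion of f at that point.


No singular points in the scanned grid; C is smooth there.

Compute partial derivatives:
  f_x = -4*x - 2.
  f_y = 1.
f_y = 1 is a nonzero constant, so f_y never vanishes: no point (x, y) can satisfy f = f_x = f_y = 0. In particular no (x, y) ∈ {−4, ..., 4}² is singular; the curve is smooth.


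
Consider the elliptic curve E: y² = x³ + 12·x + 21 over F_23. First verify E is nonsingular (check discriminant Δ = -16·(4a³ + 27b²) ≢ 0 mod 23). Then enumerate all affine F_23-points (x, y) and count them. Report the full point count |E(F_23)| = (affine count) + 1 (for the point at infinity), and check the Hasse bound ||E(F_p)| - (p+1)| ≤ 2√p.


Affine points = {(4, 8), (4, 15), (8, 10), (8, 13), (11, 9), (11, 14), (14, 9), (14, 14), (16, 10), (16, 13), (17, 3), (17, 20), (19, 1), (19, 22), (20, 2), (20, 21), (21, 9), (21, 14), (22, 10), (22, 13)}; affine count = 20; |E(F_23)| = 21.

Discriminant check: Δ ∝ 4a³ + 27b² = 4·12³ + 27·21² = 4·1728 + 27·441 ≡ 5 (mod 23). Nonzero ⇒ E is nonsingular.
For each x ∈ F_23, compute rhs = x³ + 12·x + 21 mod 23, then count y ∈ F_23 with y² ≡ rhs.
  x = 0: rhs = 21, matching y values: none (0 points).
  x = 1: rhs = 11, matching y values: none (0 points).
  x = 2: rhs = 7, matching y values: none (0 points).
  x = 3: rhs = 15, matching y values: none (0 points).
  x = 4: rhs = 18, matching y values: 8, 15 (2 points).
  x = 5: rhs = 22, matching y values: none (0 points).
  x = 6: rhs = 10, matching y values: none (0 points).
  x = 7: rhs = 11, matching y values: none (0 points).
  x = 8: rhs = 8, matching y values: 10, 13 (2 points).
  x = 9: rhs = 7, matching y values: none (0 points).
  x = 10: rhs = 14, matching y values: none (0 points).
  x = 11: rhs = 12, matching y values: 9, 14 (2 points).
  x = 12: rhs = 7, matching y values: none (0 points).
  x = 13: rhs = 5, matching y values: none (0 points).
  x = 14: rhs = 12, matching y values: 9, 14 (2 points).
  x = 15: rhs = 11, matching y values: none (0 points).
  x = 16: rhs = 8, matching y values: 10, 13 (2 points).
  x = 17: rhs = 9, matching y values: 3, 20 (2 points).
  x = 18: rhs = 20, matching y values: none (0 points).
  x = 19: rhs = 1, matching y values: 1, 22 (2 points).
  x = 20: rhs = 4, matching y values: 2, 21 (2 points).
  x = 21: rhs = 12, matching y values: 9, 14 (2 points).
  x = 22: rhs = 8, matching y values: 10, 13 (2 points).
Total affine count: 20.
Full point count |E(F_23)| = 20 + 1 = 21.
Hasse bound: |21 − (23+1)| = |-3| = 3 ≤ 2√23 ≈ 9.5917 ✓.


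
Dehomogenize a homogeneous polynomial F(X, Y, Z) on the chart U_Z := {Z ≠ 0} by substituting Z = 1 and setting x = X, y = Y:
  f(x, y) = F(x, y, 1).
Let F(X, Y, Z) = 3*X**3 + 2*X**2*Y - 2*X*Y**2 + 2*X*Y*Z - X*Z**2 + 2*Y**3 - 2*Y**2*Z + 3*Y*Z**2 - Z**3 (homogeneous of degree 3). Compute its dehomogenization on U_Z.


f(x, y) = 3*x**3 + 2*x**2*y - 2*x*y**2 + 2*x*y - x + 2*y**3 - 2*y**2 + 3*y - 1

On U_Z we set Z = 1. Each monomial c·X^i·Y^j·Z^k in F becomes c·x^i·y^j·1^k = c·x^i·y^j.
Substituting Z = 1: F(X, Y, 1) = 3*x**3 + 2*x**2*y - 2*x*y**2 + 2*x*y - x + 2*y**3 - 2*y**2 + 3*y - 1.
Note: deg(f) ≤ deg(F) = 3; strict inequality happens when F is divisible by Z (lost terms).


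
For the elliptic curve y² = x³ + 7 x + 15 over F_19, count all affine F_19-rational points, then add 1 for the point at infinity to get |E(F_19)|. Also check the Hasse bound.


Affine points = {(1, 2), (1, 17), (3, 5), (3, 14), (5, 2), (5, 17), (6, 8), (6, 11), (9, 3), (9, 16), (11, 6), (11, 13), (13, 2), (13, 17), (14, 8), (14, 11), (16, 9), (16, 10), (18, 8), (18, 11)}; affine count = 20; |E(F_19)| = 21.

Discriminant check: Δ ∝ 4a³ + 27b² = 4·7³ + 27·15² = 4·343 + 27·225 ≡ 18 (mod 19). Nonzero ⇒ E is nonsingular.
For each x ∈ F_19, compute rhs = x³ + 7·x + 15 mod 19, then count y ∈ F_19 with y² ≡ rhs.
  x = 0: rhs = 15, matching y values: none (0 points).
  x = 1: rhs = 4, matching y values: 2, 17 (2 points).
  x = 2: rhs = 18, matching y values: none (0 points).
  x = 3: rhs = 6, matching y values: 5, 14 (2 points).
  x = 4: rhs = 12, matching y values: none (0 points).
  x = 5: rhs = 4, matching y values: 2, 17 (2 points).
  x = 6: rhs = 7, matching y values: 8, 11 (2 points).
  x = 7: rhs = 8, matching y values: none (0 points).
  x = 8: rhs = 13, matching y values: none (0 points).
  x = 9: rhs = 9, matching y values: 3, 16 (2 points).
  x = 10: rhs = 2, matching y values: none (0 points).
  x = 11: rhs = 17, matching y values: 6, 13 (2 points).
  x = 12: rhs = 3, matching y values: none (0 points).
  x = 13: rhs = 4, matching y values: 2, 17 (2 points).
  x = 14: rhs = 7, matching y values: 8, 11 (2 points).
  x = 15: rhs = 18, matching y values: none (0 points).
  x = 16: rhs = 5, matching y values: 9, 10 (2 points).
  x = 17: rhs = 12, matching y values: none (0 points).
  x = 18: rhs = 7, matching y values: 8, 11 (2 points).
Total affine count: 20.
Full point count |E(F_19)| = 20 + 1 = 21.
Hasse bound: |21 − (19+1)| = |1| = 1 ≤ 2√19 ≈ 8.7178 ✓.


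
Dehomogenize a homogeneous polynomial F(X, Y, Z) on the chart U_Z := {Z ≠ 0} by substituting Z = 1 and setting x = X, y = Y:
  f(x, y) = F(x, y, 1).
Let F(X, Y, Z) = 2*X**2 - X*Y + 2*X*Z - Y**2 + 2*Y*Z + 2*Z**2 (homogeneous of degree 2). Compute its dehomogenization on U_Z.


f(x, y) = 2*x**2 - x*y + 2*x - y**2 + 2*y + 2

On U_Z we set Z = 1. Each monomial c·X^i·Y^j·Z^k in F becomes c·x^i·y^j·1^k = c·x^i·y^j.
Substituting Z = 1: F(X, Y, 1) = 2*x**2 - x*y + 2*x - y**2 + 2*y + 2.
Note: deg(f) ≤ deg(F) = 2; strict inequality happens when F is divisible by Z (lost terms).


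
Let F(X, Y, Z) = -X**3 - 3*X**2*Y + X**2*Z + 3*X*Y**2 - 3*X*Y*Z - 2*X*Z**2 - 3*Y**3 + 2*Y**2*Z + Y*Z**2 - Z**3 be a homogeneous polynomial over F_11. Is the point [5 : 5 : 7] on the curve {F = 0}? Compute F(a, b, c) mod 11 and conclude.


F(5,5,7) ≡ 1 (mod 11); P is NOT on the curve.

Evaluate F(5, 5, 7) term-by-term (mod 11).
  -X**3 ↦ -1·125·1·1 = -125
  -3*X**2*Y ↦ -3·25·5·1 = -375
  X**2*Z ↦ 1·25·1·7 = 175
  3*X*Y**2 ↦ 3·5·25·1 = 375
  -3*X*Y*Z ↦ -3·5·5·7 = -525
  -2*X*Z**2 ↦ -2·5·1·49 = -490
  -3*Y**3 ↦ -3·1·125·1 = -375
  2*Y**2*Z ↦ 2·1·25·7 = 350
  Y*Z**2 ↦ 1·1·5·49 = 245
  -Z**3 ↦ -1·1·1·343 = -343
Sum: F(5, 5, 7) = (-125) + (-375) + (175) + (375) + (-525) + (-490) + (-375) + (350) + (245) + (-343) = -1088.
Reducing mod 11: -1088 ≡ 1 (mod 11).
Since F(a, b, c) ≡ 1 ≠ 0 (mod 11), P does NOT lie on the curve.


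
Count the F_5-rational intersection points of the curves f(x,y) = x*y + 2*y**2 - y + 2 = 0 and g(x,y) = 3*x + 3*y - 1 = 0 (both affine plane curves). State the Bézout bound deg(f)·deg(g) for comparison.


Common zeros: ∅; count = 0; Bézout bound = 2.

deg(f) = 2, deg(g) = 1, so Bézout bound = 2.
Scan x ∈ F_5. For each x, list the y ∈ F_5 with f(x, y) ≡ 0 and those with g(x, y) ≡ 0 (mod 5); the common zeros in that column are the intersection.
  x = 0: f ≡ 0 at y ∈ {4}; g ≡ 0 at y ∈ {2}; common: ∅.
  x = 1: f ≡ 0 at y ∈ {2, 3}; g ≡ 0 at y ∈ {1}; common: ∅.
  x = 2: f ≡ 0 at y ∈ {1}; g ≡ 0 at y ∈ {0}; common: ∅.
  x = 3: f ≡ 0 at y ∈ ∅; g ≡ 0 at y ∈ {4}; common: ∅.
  x = 4: f ≡ 0 at y ∈ ∅; g ≡ 0 at y ∈ {3}; common: ∅.
Collecting: common zeros = ∅, so the count is 0.
Comparison with the Bézout bound: 0 ≤ 2 = deg(f)·deg(g), as expected for curves with no common component (the affine F_5-count falls short of the bound because intersections may lie at infinity, over extension fields, or carry multiplicity).


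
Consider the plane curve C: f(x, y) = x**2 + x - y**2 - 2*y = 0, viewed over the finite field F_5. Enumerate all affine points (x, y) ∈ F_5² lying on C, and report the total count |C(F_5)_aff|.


Affine F_5-points: {(0, 0), (0, 3), (4, 0), (4, 3)}; count = 4.

For each of the 25 pairs (x, y) ∈ F_5², evaluate f(x, y) mod 5. Record the zeros.
  x = 0: [0↦0, 1↦2, 2↦2, 3↦0, 4↦1]  zeros at y ∈ {0, 3}
  x = 1: [0↦2, 1↦4, 2↦4, 3↦2, 4↦3]  zeros at y ∈ ∅
  x = 2: [0↦1, 1↦3, 2↦3, 3↦1, 4↦2]  zeros at y ∈ ∅
  x = 3: [0↦2, 1↦4, 2↦4, 3↦2, 4↦3]  zeros at y ∈ ∅
  x = 4: [0↦0, 1↦2, 2↦2, 3↦0, 4↦1]  zeros at y ∈ {0, 3}
Collecting zeros: affine points = {(0, 0), (0, 3), (4, 0), (4, 3)}.
Total count |C(F_5)_aff| = 4.
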